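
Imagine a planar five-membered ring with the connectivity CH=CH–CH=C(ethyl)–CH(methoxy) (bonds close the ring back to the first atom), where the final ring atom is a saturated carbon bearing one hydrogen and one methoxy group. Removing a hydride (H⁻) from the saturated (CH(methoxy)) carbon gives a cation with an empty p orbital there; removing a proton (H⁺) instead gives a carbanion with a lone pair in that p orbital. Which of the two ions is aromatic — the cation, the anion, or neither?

The anion

Both ions have a continuous loop of p orbitals — each ring atom is sp².
Cation: 2 × 2 + 0 = 4 π electrons → 4(1), antiaromatic.
Anion: 2 × 2 + 2 = 6 π electrons → 4(1)+2, aromatic.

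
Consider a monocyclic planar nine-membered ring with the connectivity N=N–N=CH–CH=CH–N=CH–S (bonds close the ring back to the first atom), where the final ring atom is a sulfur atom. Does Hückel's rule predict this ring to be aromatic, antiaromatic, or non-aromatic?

Aromatic

Check conjugation: the double-bond atoms are sp², each contributing one p electron; the doubly-bonded nitrogens are pyridine-type — their lone pairs lie in the ring plane, leaving one electron in the p orbital; the sulfur donates one lone pair from its p orbital — every position has a p orbital, so the cyclic π system is continuous.
Counting π electrons: 4 × 2 = 8 from the double-bond units + 2 from the S atom = 10.
That gives a 4n+2 count (10, n = 2).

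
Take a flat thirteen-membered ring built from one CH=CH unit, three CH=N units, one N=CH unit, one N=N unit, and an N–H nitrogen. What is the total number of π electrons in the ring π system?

Every ring atom contributes a p orbital perpendicular to the ring (each doubly-bonded ring atom is sp² with one p-orbital electron; each =N– nitrogen is pyridine-type (lone pair in the sp² plane, one electron in the p orbital); the pyrrole-type nitrogen donates its lone pair from the p orbital), so the π system is cyclic and fully conjugated.
Tallying contributions gives 6 × 2 = 12 from the double-bond units + 2 from the NH atom = 14.

14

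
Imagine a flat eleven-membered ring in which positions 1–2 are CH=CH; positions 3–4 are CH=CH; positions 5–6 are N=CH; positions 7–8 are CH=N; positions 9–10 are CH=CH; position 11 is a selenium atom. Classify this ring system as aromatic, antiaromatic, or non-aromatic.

All ring atoms are sp² and supply a p orbital to the ring (the double-bond atoms are sp², each contributing one p electron; the doubly-bonded nitrogens are pyridine-type — their lone pairs lie in the ring plane, leaving one electron in the p orbital; the selenium donates one lone pair from its p orbital); the conjugation is uninterrupted.
Tallying contributions gives 5 × 2 = 10 from the double-bond units + 2 from the Se atom = 12.
12 is a 4n count (n = 3), so the planar conjugated ring is antiaromatic.

Antiaromatic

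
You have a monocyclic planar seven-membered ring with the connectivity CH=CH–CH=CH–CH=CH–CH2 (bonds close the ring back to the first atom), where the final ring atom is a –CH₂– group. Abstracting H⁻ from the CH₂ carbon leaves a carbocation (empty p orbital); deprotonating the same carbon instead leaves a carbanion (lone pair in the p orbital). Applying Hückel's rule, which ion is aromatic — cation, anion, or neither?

The cation

In both ions every ring atom is sp² and contributes a p orbital, so both rings are fully conjugated.
Cation: 3 × 2 + 0 = 6 π electrons → 4(1)+2, aromatic.
Anion: 3 × 2 + 2 = 8 π electrons → 4(2), antiaromatic.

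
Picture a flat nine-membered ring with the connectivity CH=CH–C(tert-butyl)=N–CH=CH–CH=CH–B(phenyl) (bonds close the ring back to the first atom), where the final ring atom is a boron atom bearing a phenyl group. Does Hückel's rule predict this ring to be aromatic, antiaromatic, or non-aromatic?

Antiaromatic

The p orbitals form a continuous loop: each doubly-bonded ring atom is sp² with one p-orbital electron; the doubly-bonded nitrogens are pyridine-type — their lone pairs lie in the ring plane, leaving one electron in the p orbital; the boron has an empty p orbital. The ring is fully conjugated.
π-electron count: 4 × 2 = 8 from the double-bond units + 0 from the B(phenyl) atom = 8.
A 4n π count (8, n = 2) in a planar conjugated ring means antiaromatic.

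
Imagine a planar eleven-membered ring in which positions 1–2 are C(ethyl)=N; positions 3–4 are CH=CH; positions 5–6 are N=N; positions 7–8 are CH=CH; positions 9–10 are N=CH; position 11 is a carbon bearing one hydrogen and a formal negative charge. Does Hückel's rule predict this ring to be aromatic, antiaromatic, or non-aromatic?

The p orbitals form a continuous loop: every atom in a ring double bond is sp² and brings one electron to the p orbital; each =N– nitrogen is pyridine-type (lone pair in the sp² plane, one electron in the p orbital); the carbanion's lone pair occupies the p orbital. The ring is fully conjugated.
Tallying contributions gives 5 × 2 = 10 from the double-bond units + 2 from the CH(-) atom = 12.
A 4n π count (12, n = 3) in a planar conjugated ring means antiaromatic.

Antiaromatic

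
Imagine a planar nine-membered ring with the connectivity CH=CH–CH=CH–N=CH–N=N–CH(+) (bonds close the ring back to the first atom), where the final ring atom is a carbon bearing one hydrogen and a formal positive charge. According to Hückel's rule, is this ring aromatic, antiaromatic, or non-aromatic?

Antiaromatic

Every ring atom contributes a p orbital perpendicular to the ring (the double-bond atoms are sp², each contributing one p electron; each sp² =N– keeps its lone pair in-plane and puts one electron into the π system; the carbocation has an empty p orbital), so the π system is cyclic and fully conjugated.
Counting π electrons: 4 × 2 = 8 from the double-bond units + 0 from the CH(+) atom = 8.
8 = 4(2); a planar, fully conjugated 4n system is antiaromatic.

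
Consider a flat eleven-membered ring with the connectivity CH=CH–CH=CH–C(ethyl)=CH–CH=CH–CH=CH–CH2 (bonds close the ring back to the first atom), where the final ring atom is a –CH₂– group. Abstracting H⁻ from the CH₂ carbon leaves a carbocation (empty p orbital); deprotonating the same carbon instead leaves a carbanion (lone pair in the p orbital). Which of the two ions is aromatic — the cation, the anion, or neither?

In either ion the ring is fully conjugated: every atom, including the new sp² carbon, supplies a p orbital.
Cation: 5 × 2 + 0 = 10 π electrons → 4(2)+2, aromatic.
Anion: 5 × 2 + 2 = 12 π electrons → 4(3), antiaromatic.

The cation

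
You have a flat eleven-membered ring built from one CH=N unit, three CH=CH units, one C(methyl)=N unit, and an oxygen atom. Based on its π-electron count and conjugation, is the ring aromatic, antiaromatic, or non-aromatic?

The p orbitals form a continuous loop: every atom in a ring double bond is sp² and brings one electron to the p orbital; each sp² =N– keeps its lone pair in-plane and puts one electron into the π system; the oxygen donates one lone pair from its p orbital. The ring is fully conjugated.
Tallying contributions gives 5 × 2 = 10 from the double-bond units + 2 from the O atom = 12.
12 = 4(3); a planar, fully conjugated 4n system is antiaromatic.

Antiaromatic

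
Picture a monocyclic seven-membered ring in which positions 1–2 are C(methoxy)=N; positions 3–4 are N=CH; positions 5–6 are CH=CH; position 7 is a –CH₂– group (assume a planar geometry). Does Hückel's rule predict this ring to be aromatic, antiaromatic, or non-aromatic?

Non-aromatic

At the CH2 position, the tetrahedral CH₂ carbon is sp³ and has no p orbital in the ring π system; the ring's p-orbital overlap is broken there.
Without a continuous loop of overlapping p orbitals the Hückel electron count never comes into play.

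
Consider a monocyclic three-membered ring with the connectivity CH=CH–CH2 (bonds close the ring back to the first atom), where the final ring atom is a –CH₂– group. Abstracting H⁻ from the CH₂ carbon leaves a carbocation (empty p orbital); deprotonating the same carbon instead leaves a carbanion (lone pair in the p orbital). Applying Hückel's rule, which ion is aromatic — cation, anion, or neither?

In either ion the ring is fully conjugated: every atom, including the new sp² carbon, supplies a p orbital.
Cation: 1 × 2 + 0 = 2 π electrons → 4(0)+2, aromatic.
Anion: 1 × 2 + 2 = 4 π electrons → 4(1), antiaromatic.

The cation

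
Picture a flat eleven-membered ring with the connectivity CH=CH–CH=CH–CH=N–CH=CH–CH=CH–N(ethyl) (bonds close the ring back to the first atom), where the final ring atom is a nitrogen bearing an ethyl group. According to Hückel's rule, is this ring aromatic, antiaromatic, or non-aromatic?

Antiaromatic

Check conjugation: the double-bond atoms are sp², each contributing one p electron; each =N– nitrogen is pyridine-type (lone pair in the sp² plane, one electron in the p orbital); the pyrrole-type nitrogen donates its lone pair from the p orbital — every position has a p orbital, so the cyclic π system is continuous.
Counting π electrons: 5 × 2 = 10 from the double-bond units + 2 from the N(ethyl) atom = 12.
12 = 4(3); a planar, fully conjugated 4n system is antiaromatic.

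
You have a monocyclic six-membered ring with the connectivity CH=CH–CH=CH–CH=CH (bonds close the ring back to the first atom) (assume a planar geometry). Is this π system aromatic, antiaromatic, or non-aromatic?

Check conjugation: every atom in a ring double bond is sp² and brings one electron to the p orbital — every position has a p orbital, so the cyclic π system is continuous.
Adding the contributions, 3 × 2 = 6 from the 3 double-bond units.
6 = 4(1) + 2, which satisfies Hückel's 4n+2 rule.
(The species described is benzene.)

Aromatic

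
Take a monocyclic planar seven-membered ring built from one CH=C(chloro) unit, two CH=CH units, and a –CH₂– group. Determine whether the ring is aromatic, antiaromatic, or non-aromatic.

Non-aromatic

Because the tetrahedral CH₂ carbon is sp³ and has no p orbital in the ring π system at the CH2 position, the π system cannot extend all the way around the ring.
Broken conjugation rules out both aromaticity and antiaromaticity.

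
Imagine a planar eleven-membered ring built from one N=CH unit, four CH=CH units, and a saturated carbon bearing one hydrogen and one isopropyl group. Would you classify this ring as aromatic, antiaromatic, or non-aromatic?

At the CH(isopropyl) position, that saturated carbon is sp³ and has no p orbital in the ring π system; the ring's p-orbital overlap is broken there.
A ring that is not fully conjugated cannot be aromatic or antiaromatic regardless of its π-electron count.

Non-aromatic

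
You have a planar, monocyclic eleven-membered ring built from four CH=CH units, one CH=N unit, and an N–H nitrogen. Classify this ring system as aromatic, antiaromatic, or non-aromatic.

The p orbitals form a continuous loop: each doubly-bonded ring atom is sp² with one p-orbital electron; each sp² =N– keeps its lone pair in-plane and puts one electron into the π system; the pyrrole-type nitrogen donates its lone pair from the p orbital. The ring is fully conjugated.
Tallying contributions gives 5 × 2 = 10 from the double-bond units + 2 from the NH atom = 12.
With 12 = 4·3 π electrons, Hückel's rule classifies the planar ring as antiaromatic.

Antiaromatic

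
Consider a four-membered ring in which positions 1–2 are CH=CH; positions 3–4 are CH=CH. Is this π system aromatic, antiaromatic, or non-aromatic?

Antiaromatic

Every ring atom contributes a p orbital perpendicular to the ring (each doubly-bonded ring atom is sp² with one p-orbital electron), so the π system is cyclic and fully conjugated.
Adding the contributions, 2 × 2 = 4 from the 2 double-bond units.
4 = 4(1); a planar, fully conjugated 4n system is antiaromatic.
(The species described is cyclobutadiene.)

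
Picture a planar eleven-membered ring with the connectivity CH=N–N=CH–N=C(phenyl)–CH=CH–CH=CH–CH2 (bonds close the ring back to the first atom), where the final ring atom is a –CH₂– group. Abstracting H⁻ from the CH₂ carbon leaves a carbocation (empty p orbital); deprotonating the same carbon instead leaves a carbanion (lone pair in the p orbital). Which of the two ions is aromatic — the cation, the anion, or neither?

The cation

Once that carbon is sp², every ring atom has a p orbital and both ions are fully conjugated.
Cation: 5 × 2 + 0 = 10 π electrons → 4(2)+2, aromatic.
Anion: 5 × 2 + 2 = 12 π electrons → 4(3), antiaromatic.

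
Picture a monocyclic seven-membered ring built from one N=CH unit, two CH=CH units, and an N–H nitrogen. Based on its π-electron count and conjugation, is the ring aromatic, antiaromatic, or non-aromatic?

Antiaromatic

Check conjugation: the double-bond atoms are sp², each contributing one p electron; each =N– nitrogen is pyridine-type (lone pair in the sp² plane, one electron in the p orbital); the pyrrole-type nitrogen donates its lone pair from the p orbital — every position has a p orbital, so the cyclic π system is continuous.
π-electron count: 3 × 2 = 6 from the double-bond units + 2 from the NH atom = 8.
8 is a 4n count (n = 2), so the planar conjugated ring is antiaromatic.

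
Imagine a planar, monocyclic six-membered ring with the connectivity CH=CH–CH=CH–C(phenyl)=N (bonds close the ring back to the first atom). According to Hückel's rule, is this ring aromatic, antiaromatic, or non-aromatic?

Aromatic

All ring atoms are sp² and supply a p orbital to the ring (each doubly-bonded ring atom is sp² with one p-orbital electron; the doubly-bonded nitrogens are pyridine-type — their lone pairs lie in the ring plane, leaving one electron in the p orbital); the conjugation is uninterrupted.
Adding the contributions, 3 × 2 = 6 from the 3 double-bond units.
Since 6 = 4·1 + 2, the ring meets the 4n+2 criterion.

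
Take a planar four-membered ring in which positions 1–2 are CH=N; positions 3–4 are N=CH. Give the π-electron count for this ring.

4

All ring atoms are sp² and supply a p orbital to the ring (each doubly-bonded ring atom is sp² with one p-orbital electron; each sp² =N– keeps its lone pair in-plane and puts one electron into the π system); the conjugation is uninterrupted.
Counting π electrons: 2 × 2 = 4 from the 2 double-bond units.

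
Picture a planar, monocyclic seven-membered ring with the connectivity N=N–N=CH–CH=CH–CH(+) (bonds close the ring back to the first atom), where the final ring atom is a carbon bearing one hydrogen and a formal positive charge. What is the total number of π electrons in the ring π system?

6

The p orbitals form a continuous loop: the double-bond atoms are sp², each contributing one p electron; each sp² =N– keeps its lone pair in-plane and puts one electron into the π system; the carbocation has an empty p orbital. The ring is fully conjugated.
Tallying contributions gives 3 × 2 = 6 from the double-bond units + 0 from the CH(+) atom = 6.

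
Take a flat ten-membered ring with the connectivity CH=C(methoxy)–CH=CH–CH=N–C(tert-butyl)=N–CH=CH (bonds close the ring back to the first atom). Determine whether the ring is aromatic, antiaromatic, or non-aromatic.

Aromatic

All ring atoms are sp² and supply a p orbital to the ring (each doubly-bonded ring atom is sp² with one p-orbital electron; each sp² =N– keeps its lone pair in-plane and puts one electron into the π system); the conjugation is uninterrupted.
Counting π electrons: 5 × 2 = 10 from the 5 double-bond units.
10 = 4(2) + 2, which satisfies Hückel's 4n+2 rule.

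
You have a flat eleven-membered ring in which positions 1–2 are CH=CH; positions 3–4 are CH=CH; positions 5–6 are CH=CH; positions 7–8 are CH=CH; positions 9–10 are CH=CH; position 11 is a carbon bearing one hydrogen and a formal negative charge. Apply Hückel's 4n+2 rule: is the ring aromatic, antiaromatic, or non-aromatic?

Check conjugation: the double-bond atoms are sp², each contributing one p electron; the carbanion's lone pair occupies the p orbital — every position has a p orbital, so the cyclic π system is continuous.
Tallying contributions gives 5 × 2 = 10 from the double-bond units + 2 from the CH(-) atom = 12.
A 4n π count (12, n = 3) in a planar conjugated ring means antiaromatic.

Antiaromatic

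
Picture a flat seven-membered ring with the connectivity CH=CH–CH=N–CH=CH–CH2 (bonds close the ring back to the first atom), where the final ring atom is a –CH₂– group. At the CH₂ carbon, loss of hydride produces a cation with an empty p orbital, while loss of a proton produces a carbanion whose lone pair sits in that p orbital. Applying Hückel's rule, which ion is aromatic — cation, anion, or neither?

The cation

In either ion the ring is fully conjugated: every atom, including the new sp² carbon, supplies a p orbital.
Cation: 3 × 2 + 0 = 6 π electrons → 4(1)+2, aromatic.
Anion: 3 × 2 + 2 = 8 π electrons → 4(2), antiaromatic.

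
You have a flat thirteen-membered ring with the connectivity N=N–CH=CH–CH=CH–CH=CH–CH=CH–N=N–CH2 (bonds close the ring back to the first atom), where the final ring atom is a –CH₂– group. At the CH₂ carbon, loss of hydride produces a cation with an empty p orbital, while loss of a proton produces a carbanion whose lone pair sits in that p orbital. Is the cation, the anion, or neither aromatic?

The anion

Both ions have a continuous loop of p orbitals — each ring atom is sp².
Cation: 6 × 2 + 0 = 12 π electrons → 4(3), antiaromatic.
Anion: 6 × 2 + 2 = 14 π electrons → 4(3)+2, aromatic.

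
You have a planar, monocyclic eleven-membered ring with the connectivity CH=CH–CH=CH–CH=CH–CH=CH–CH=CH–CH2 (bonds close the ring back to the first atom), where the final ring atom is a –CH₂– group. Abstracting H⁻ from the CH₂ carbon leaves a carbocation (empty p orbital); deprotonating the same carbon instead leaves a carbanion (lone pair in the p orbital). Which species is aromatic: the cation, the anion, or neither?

In both ions every ring atom is sp² and contributes a p orbital, so both rings are fully conjugated.
Cation: 5 × 2 + 0 = 10 π electrons → 4(2)+2, aromatic.
Anion: 5 × 2 + 2 = 12 π electrons → 4(3), antiaromatic.

The cation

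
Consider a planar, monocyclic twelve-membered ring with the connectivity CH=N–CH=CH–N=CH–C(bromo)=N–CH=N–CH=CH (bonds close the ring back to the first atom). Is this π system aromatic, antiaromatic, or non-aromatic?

Antiaromatic

Every ring atom contributes a p orbital perpendicular to the ring (the double-bond atoms are sp², each contributing one p electron; each =N– nitrogen is pyridine-type (lone pair in the sp² plane, one electron in the p orbital)), so the π system is cyclic and fully conjugated.
Tallying contributions gives 6 × 2 = 12 from the 6 double-bond units.
12 = 4(3); a planar, fully conjugated 4n system is antiaromatic.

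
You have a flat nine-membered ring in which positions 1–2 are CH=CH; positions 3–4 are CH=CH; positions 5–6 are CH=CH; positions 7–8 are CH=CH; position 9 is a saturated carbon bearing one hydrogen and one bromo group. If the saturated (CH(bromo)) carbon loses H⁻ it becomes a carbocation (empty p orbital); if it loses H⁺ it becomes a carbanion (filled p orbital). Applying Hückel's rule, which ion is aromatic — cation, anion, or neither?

The anion

In either ion the ring is fully conjugated: every atom, including the new sp² carbon, supplies a p orbital.
Cation: 4 × 2 + 0 = 8 π electrons → 4(2), antiaromatic.
Anion: 4 × 2 + 2 = 10 π electrons → 4(2)+2, aromatic.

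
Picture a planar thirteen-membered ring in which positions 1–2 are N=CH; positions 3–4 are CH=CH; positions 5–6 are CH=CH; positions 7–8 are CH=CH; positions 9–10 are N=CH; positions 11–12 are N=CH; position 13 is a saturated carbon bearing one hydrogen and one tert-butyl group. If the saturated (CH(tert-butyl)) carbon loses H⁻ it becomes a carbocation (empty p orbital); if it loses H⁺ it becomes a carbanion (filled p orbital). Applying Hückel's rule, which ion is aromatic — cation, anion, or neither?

In both ions every ring atom is sp² and contributes a p orbital, so both rings are fully conjugated.
Cation: 6 × 2 + 0 = 12 π electrons → 4(3), antiaromatic.
Anion: 6 × 2 + 2 = 14 π electrons → 4(3)+2, aromatic.

The anion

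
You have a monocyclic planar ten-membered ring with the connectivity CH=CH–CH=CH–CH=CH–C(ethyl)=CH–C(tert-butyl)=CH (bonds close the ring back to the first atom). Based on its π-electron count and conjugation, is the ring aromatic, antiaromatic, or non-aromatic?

Aromatic

All ring atoms are sp² and supply a p orbital to the ring (the double-bond atoms are sp², each contributing one p electron); the conjugation is uninterrupted.
Tallying contributions gives 5 × 2 = 10 from the 5 double-bond units.
With 10 π electrons (n = 2), the Hückel 4n+2 condition holds.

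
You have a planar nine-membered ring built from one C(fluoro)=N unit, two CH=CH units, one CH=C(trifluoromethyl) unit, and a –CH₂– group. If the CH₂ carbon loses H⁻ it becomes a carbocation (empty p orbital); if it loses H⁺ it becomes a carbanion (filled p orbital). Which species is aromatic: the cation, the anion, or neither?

In both ions every ring atom is sp² and contributes a p orbital, so both rings are fully conjugated.
Cation: 4 × 2 + 0 = 8 π electrons → 4(2), antiaromatic.
Anion: 4 × 2 + 2 = 10 π electrons → 4(2)+2, aromatic.

The anion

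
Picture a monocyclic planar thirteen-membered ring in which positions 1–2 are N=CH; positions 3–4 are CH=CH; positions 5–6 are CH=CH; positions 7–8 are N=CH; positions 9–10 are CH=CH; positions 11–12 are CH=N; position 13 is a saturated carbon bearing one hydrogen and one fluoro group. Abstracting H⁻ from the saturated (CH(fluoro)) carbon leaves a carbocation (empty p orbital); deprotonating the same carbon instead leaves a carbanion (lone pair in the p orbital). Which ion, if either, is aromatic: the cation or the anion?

The anion

In both ions every ring atom is sp² and contributes a p orbital, so both rings are fully conjugated.
Cation: 6 × 2 + 0 = 12 π electrons → 4(3), antiaromatic.
Anion: 6 × 2 + 2 = 14 π electrons → 4(3)+2, aromatic.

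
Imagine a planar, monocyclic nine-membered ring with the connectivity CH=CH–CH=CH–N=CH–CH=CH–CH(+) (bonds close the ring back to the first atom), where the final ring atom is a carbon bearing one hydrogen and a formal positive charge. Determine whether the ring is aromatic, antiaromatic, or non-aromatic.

Antiaromatic

Every ring atom contributes a p orbital perpendicular to the ring (the double-bond atoms are sp², each contributing one p electron; each sp² =N– keeps its lone pair in-plane and puts one electron into the π system; the carbocation has an empty p orbital), so the π system is cyclic and fully conjugated.
Adding the contributions, 4 × 2 = 8 from the double-bond units + 0 from the CH(+) atom = 8.
8 is a 4n count (n = 2), so the planar conjugated ring is antiaromatic.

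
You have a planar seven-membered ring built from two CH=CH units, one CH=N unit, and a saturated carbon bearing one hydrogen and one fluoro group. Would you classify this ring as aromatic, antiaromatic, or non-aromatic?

Because that saturated carbon is sp³ and has no p orbital in the ring π system at the CH(fluoro) position, the π system cannot extend all the way around the ring.
Broken conjugation rules out both aromaticity and antiaromaticity.

Non-aromatic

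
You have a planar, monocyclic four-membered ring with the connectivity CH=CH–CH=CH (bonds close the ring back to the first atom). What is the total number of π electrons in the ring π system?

4

All ring atoms are sp² and supply a p orbital to the ring (every atom in a ring double bond is sp² and brings one electron to the p orbital); the conjugation is uninterrupted.
Adding the contributions, 2 × 2 = 4 from the 2 double-bond units.
(This ring is cyclobutadiene.)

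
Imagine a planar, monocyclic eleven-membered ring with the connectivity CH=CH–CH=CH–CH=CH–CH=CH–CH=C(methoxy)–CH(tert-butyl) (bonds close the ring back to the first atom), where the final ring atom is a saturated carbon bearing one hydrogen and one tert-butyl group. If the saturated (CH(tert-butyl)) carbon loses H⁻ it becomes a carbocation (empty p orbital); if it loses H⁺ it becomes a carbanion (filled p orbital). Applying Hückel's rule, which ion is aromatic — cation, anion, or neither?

In both ions every ring atom is sp² and contributes a p orbital, so both rings are fully conjugated.
Cation: 5 × 2 + 0 = 10 π electrons → 4(2)+2, aromatic.
Anion: 5 × 2 + 2 = 12 π electrons → 4(3), antiaromatic.

The cation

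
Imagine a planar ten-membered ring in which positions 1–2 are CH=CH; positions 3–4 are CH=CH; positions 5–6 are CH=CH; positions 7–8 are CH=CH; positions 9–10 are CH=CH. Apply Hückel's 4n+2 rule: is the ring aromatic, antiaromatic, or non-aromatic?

Check conjugation: the double-bond atoms are sp², each contributing one p electron — every position has a p orbital, so the cyclic π system is continuous.
π-electron count: 5 × 2 = 10 from the 5 double-bond units.
10 = 4(2) + 2, which satisfies Hückel's 4n+2 rule.

Aromatic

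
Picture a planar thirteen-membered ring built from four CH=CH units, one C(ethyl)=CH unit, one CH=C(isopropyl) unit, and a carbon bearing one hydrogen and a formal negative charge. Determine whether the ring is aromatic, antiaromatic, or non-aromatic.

Aromatic

All ring atoms are sp² and supply a p orbital to the ring (the double-bond atoms are sp², each contributing one p electron; the carbanion's lone pair occupies the p orbital); the conjugation is uninterrupted.
π-electron count: 6 × 2 = 12 from the double-bond units + 2 from the CH(-) atom = 14.
Since 14 = 4·3 + 2, the ring meets the 4n+2 criterion.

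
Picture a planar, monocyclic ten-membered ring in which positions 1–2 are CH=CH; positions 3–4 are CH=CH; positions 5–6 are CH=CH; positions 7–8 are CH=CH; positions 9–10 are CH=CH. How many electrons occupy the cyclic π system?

10

All ring atoms are sp² and supply a p orbital to the ring (each doubly-bonded ring atom is sp² with one p-orbital electron); the conjugation is uninterrupted.
Tallying contributions gives 5 × 2 = 10 from the 5 double-bond units.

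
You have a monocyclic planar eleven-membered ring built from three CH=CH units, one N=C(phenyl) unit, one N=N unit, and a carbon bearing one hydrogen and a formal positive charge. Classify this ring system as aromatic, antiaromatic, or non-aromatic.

Check conjugation: each doubly-bonded ring atom is sp² with one p-orbital electron; the doubly-bonded nitrogens are pyridine-type — their lone pairs lie in the ring plane, leaving one electron in the p orbital; the carbocation has an empty p orbital — every position has a p orbital, so the cyclic π system is continuous.
π-electron count: 5 × 2 = 10 from the double-bond units + 0 from the CH(+) atom = 10.
With 10 π electrons (n = 2), the Hückel 4n+2 condition holds.

Aromatic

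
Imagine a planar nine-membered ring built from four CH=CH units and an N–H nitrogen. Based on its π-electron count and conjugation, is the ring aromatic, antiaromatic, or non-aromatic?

Check conjugation: the double-bond atoms are sp², each contributing one p electron; the pyrrole-type nitrogen donates its lone pair from the p orbital — every position has a p orbital, so the cyclic π system is continuous.
Counting π electrons: 4 × 2 = 8 from the double-bond units + 2 from the NH atom = 10.
10 = 4(2) + 2, which satisfies Hückel's 4n+2 rule.

Aromatic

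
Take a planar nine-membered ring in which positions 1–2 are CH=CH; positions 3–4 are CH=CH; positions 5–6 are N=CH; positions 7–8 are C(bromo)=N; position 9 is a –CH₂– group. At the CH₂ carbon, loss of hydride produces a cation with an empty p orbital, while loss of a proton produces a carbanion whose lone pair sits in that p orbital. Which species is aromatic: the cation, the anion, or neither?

Once that carbon is sp², every ring atom has a p orbital and both ions are fully conjugated.
Cation: 4 × 2 + 0 = 8 π electrons → 4(2), antiaromatic.
Anion: 4 × 2 + 2 = 10 π electrons → 4(2)+2, aromatic.

The anion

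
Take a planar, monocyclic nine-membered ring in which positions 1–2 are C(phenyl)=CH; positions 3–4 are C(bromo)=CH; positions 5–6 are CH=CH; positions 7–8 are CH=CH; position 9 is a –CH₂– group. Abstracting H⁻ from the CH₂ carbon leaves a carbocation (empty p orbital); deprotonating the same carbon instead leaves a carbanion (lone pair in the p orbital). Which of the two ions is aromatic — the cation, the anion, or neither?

The anion

In either ion the ring is fully conjugated: every atom, including the new sp² carbon, supplies a p orbital.
Cation: 4 × 2 + 0 = 8 π electrons → 4(2), antiaromatic.
Anion: 4 × 2 + 2 = 10 π electrons → 4(2)+2, aromatic.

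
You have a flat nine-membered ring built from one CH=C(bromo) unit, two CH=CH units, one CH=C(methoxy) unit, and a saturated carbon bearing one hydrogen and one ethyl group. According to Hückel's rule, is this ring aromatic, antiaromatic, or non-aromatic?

At the CH(ethyl) position, that saturated carbon is sp³ and has no p orbital in the ring π system; the ring's p-orbital overlap is broken there.
Broken conjugation rules out both aromaticity and antiaromaticity.

Non-aromatic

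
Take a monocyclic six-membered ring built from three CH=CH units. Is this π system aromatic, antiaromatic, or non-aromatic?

Aromatic

All ring atoms are sp² and supply a p orbital to the ring (the double-bond atoms are sp², each contributing one p electron); the conjugation is uninterrupted.
Adding the contributions, 3 × 2 = 6 from the 3 double-bond units.
That gives a 4n+2 count (6, n = 1).
(This ring is benzene.)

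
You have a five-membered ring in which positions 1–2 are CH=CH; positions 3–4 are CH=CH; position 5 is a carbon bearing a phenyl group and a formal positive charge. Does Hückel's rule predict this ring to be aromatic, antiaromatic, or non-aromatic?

Antiaromatic

All ring atoms are sp² and supply a p orbital to the ring (every atom in a ring double bond is sp² and brings one electron to the p orbital; the carbocation has an empty p orbital); the conjugation is uninterrupted.
Tallying contributions gives 2 × 2 = 4 from the double-bond units + 0 from the C(phenyl)(+) atom = 4.
4 = 4(1); a planar, fully conjugated 4n system is antiaromatic.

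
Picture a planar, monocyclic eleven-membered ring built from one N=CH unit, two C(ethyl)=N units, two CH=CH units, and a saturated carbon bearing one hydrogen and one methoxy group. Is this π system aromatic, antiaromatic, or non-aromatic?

Non-aromatic

At the CH(methoxy) position, that saturated carbon is sp³ and has no p orbital in the ring π system; the ring's p-orbital overlap is broken there.
Without a continuous loop of overlapping p orbitals the Hückel electron count never comes into play.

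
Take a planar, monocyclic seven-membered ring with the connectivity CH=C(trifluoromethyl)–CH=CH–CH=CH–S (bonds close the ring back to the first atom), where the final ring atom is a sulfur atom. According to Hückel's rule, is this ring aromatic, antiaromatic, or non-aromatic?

Antiaromatic

All ring atoms are sp² and supply a p orbital to the ring (the double-bond atoms are sp², each contributing one p electron; the sulfur donates one lone pair from its p orbital); the conjugation is uninterrupted.
Counting π electrons: 3 × 2 = 6 from the double-bond units + 2 from the S atom = 8.
A 4n π count (8, n = 2) in a planar conjugated ring means antiaromatic.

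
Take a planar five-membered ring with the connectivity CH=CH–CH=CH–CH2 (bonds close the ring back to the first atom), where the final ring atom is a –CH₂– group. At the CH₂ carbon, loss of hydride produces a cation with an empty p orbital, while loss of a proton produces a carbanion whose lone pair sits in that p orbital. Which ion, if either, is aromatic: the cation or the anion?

The anion

In both ions every ring atom is sp² and contributes a p orbital, so both rings are fully conjugated.
Cation: 2 × 2 + 0 = 4 π electrons → 4(1), antiaromatic.
Anion: 2 × 2 + 2 = 6 π electrons → 4(1)+2, aromatic.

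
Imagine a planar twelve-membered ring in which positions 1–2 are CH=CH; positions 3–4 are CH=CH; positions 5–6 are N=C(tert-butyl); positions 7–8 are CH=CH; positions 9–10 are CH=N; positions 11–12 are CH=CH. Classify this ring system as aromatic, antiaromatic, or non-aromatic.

Check conjugation: every atom in a ring double bond is sp² and brings one electron to the p orbital; the doubly-bonded nitrogens are pyridine-type — their lone pairs lie in the ring plane, leaving one electron in the p orbital — every position has a p orbital, so the cyclic π system is continuous.
π-electron count: 6 × 2 = 12 from the 6 double-bond units.
12 is a 4n count (n = 3), so the planar conjugated ring is antiaromatic.

Antiaromatic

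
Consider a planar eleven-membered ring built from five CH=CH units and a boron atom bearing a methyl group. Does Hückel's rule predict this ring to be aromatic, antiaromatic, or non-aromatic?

Aromatic

All ring atoms are sp² and supply a p orbital to the ring (every atom in a ring double bond is sp² and brings one electron to the p orbital; the boron has an empty p orbital); the conjugation is uninterrupted.
Adding the contributions, 5 × 2 = 10 from the double-bond units + 0 from the B(methyl) atom = 10.
That gives a 4n+2 count (10, n = 2).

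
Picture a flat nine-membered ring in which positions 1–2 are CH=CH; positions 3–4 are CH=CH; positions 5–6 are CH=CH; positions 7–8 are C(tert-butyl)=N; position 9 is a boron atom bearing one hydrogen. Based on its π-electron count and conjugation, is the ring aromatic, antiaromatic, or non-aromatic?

Antiaromatic

All ring atoms are sp² and supply a p orbital to the ring (each doubly-bonded ring atom is sp² with one p-orbital electron; each sp² =N– keeps its lone pair in-plane and puts one electron into the π system; the boron has an empty p orbital); the conjugation is uninterrupted.
Adding the contributions, 4 × 2 = 8 from the double-bond units + 0 from the BH atom = 8.
With 8 = 4·2 π electrons, Hückel's rule classifies the planar ring as antiaromatic.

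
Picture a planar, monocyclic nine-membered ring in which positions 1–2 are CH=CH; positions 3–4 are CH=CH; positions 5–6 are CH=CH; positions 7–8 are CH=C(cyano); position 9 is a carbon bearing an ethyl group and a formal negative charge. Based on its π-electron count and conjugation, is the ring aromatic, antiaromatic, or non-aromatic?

Aromatic

Check conjugation: the double-bond atoms are sp², each contributing one p electron; the carbanion's lone pair occupies the p orbital — every position has a p orbital, so the cyclic π system is continuous.
Counting π electrons: 4 × 2 = 8 from the double-bond units + 2 from the C(ethyl)(-) atom = 10.
That gives a 4n+2 count (10, n = 2).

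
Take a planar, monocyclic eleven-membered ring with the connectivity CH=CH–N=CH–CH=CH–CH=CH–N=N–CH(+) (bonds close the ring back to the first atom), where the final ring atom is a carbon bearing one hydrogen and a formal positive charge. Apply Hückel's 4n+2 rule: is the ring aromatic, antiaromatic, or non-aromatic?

Aromatic

All ring atoms are sp² and supply a p orbital to the ring (each doubly-bonded ring atom is sp² with one p-orbital electron; each sp² =N– keeps its lone pair in-plane and puts one electron into the π system; the carbocation has an empty p orbital); the conjugation is uninterrupted.
Counting π electrons: 5 × 2 = 10 from the double-bond units + 0 from the CH(+) atom = 10.
With 10 π electrons (n = 2), the Hückel 4n+2 condition holds.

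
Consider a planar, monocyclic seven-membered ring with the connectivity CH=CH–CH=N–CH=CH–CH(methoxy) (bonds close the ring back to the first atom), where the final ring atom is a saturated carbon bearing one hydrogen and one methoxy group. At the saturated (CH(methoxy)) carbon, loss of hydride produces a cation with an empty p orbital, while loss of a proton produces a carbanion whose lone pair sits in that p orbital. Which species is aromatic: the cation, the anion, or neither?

Once that carbon is sp², every ring atom has a p orbital and both ions are fully conjugated.
Cation: 3 × 2 + 0 = 6 π electrons → 4(1)+2, aromatic.
Anion: 3 × 2 + 2 = 8 π electrons → 4(2), antiaromatic.

The cation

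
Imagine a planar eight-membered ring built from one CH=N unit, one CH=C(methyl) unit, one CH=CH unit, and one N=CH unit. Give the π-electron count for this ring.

The p orbitals form a continuous loop: each doubly-bonded ring atom is sp² with one p-orbital electron; the doubly-bonded nitrogens are pyridine-type — their lone pairs lie in the ring plane, leaving one electron in the p orbital. The ring is fully conjugated.
Adding the contributions, 4 × 2 = 8 from the 4 double-bond units.

8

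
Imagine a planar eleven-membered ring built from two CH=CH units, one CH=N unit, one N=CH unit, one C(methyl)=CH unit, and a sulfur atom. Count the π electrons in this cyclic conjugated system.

The p orbitals form a continuous loop: every atom in a ring double bond is sp² and brings one electron to the p orbital; the doubly-bonded nitrogens are pyridine-type — their lone pairs lie in the ring plane, leaving one electron in the p orbital; the sulfur donates one lone pair from its p orbital. The ring is fully conjugated.
Counting π electrons: 5 × 2 = 10 from the double-bond units + 2 from the S atom = 12.

12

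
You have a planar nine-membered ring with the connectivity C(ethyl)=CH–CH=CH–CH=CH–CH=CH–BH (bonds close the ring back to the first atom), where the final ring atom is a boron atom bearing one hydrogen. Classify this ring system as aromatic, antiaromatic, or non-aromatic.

All ring atoms are sp² and supply a p orbital to the ring (the double-bond atoms are sp², each contributing one p electron; the boron has an empty p orbital); the conjugation is uninterrupted.
π-electron count: 4 × 2 = 8 from the double-bond units + 0 from the BH atom = 8.
With 8 = 4·2 π electrons, Hückel's rule classifies the planar ring as antiaromatic.

Antiaromatic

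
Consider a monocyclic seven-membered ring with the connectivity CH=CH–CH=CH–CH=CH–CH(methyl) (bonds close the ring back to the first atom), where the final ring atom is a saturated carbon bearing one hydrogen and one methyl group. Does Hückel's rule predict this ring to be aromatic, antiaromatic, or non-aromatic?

Non-aromatic

At the CH(methyl) position, that saturated carbon is sp³ and has no p orbital in the ring π system; the ring's p-orbital overlap is broken there.
Broken conjugation rules out both aromaticity and antiaromaticity.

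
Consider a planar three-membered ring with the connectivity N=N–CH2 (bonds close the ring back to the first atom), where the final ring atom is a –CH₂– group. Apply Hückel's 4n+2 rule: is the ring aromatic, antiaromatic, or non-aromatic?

Non-aromatic

Because the tetrahedral CH₂ carbon is sp³ and has no p orbital in the ring π system at the CH2 position, the π system cannot extend all the way around the ring.
Broken conjugation rules out both aromaticity and antiaromaticity.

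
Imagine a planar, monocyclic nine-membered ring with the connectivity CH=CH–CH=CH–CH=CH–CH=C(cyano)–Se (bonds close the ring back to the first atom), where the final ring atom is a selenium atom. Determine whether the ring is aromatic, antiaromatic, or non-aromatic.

Check conjugation: the double-bond atoms are sp², each contributing one p electron; the selenium donates one lone pair from its p orbital — every position has a p orbital, so the cyclic π system is continuous.
π-electron count: 4 × 2 = 8 from the double-bond units + 2 from the Se atom = 10.
10 = 4(2) + 2, which satisfies Hückel's 4n+2 rule.

Aromatic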